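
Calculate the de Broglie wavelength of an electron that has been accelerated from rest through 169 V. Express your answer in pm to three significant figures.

KE = eV = 1.602 × 10⁻¹⁹ × 169.0 = 2.707 × 10⁻¹⁷ J.
p = √(2mKE) = √(2 × 9.109 × 10⁻³¹ × 2.707 × 10⁻¹⁷) = 7.023 × 10⁻²⁴ kg·m/s.
λ = h/p = 6.626 × 10⁻³⁴ / 7.023 × 10⁻²⁴ = 9.43 × 10⁻¹¹ m = 94.3 pm.

λ = 94.3 pm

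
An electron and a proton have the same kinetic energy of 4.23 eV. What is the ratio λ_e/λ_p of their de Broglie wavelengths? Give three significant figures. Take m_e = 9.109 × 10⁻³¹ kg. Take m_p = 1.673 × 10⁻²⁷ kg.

λ_e/λ_p = 42.9

At fixed KE, p = √(2mKE) so λ = h/p ∝ 1/√m.
λ_e/λ_p = √(m_p/m_e) = √(1.673 × 10⁻²⁷/9.109 × 10⁻³¹) = √(1837) = 42.9.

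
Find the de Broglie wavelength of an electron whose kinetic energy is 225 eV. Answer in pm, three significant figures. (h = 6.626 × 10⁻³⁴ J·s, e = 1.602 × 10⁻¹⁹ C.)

KE = 225 eV = 3.605 × 10⁻¹⁷ J.
p = √(2mKE) = √(2 × 9.109 × 10⁻³¹ × 3.605 × 10⁻¹⁷) = 8.104 × 10⁻²⁴ kg·m/s.
λ = h/p = 6.626 × 10⁻³⁴ / 8.104 × 10⁻²⁴ = 8.18 × 10⁻¹¹ m = 81.8 pm.

λ = 81.8 pm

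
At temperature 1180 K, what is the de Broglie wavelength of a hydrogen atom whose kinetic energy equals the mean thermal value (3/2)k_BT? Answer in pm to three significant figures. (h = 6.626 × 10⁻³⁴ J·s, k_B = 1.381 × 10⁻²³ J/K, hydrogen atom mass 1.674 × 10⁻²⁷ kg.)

λ = 73.2 pm

KE = (3/2)k_BT = 1.5 × 1.381 × 10⁻²³ × 1180 = 2.444 × 10⁻²⁰ J.
p = √(2mKE) = √(2 × 1.674 × 10⁻²⁷ × 2.444 × 10⁻²⁰) = 9.046 × 10⁻²⁴ kg·m/s.
λ = h/p = 7.32 × 10⁻¹¹ m = 73.2 pm.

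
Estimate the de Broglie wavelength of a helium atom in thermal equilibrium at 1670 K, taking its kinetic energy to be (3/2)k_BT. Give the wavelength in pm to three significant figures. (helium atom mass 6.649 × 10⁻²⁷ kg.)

KE = (3/2)k_BT = 1.5 × 1.381 × 10⁻²³ × 1670 = 3.459 × 10⁻²⁰ J.
p = √(2mKE) = √(2 × 6.649 × 10⁻²⁷ × 3.459 × 10⁻²⁰) = 2.145 × 10⁻²³ kg·m/s.
λ = h/p = 3.09 × 10⁻¹¹ m = 30.9 pm.

λ = 30.9 pm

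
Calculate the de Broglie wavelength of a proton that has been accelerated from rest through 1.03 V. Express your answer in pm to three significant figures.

KE = eV = 1.602 × 10⁻¹⁹ × 1.030 = 1.650 × 10⁻¹⁹ J.
p = √(2mKE) = √(2 × 1.673 × 10⁻²⁷ × 1.650 × 10⁻¹⁹) = 2.350 × 10⁻²³ kg·m/s.
λ = h/p = 6.626 × 10⁻³⁴ / 2.350 × 10⁻²³ = 2.82 × 10⁻¹¹ m = 28.2 pm.

λ = 28.2 pm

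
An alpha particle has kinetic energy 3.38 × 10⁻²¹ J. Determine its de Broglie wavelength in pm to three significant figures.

p = √(2mKE) = √(2 × 6.645 × 10⁻²⁷ × 3.380 × 10⁻²¹) = 6.702 × 10⁻²⁴ kg·m/s.
λ = h/p = 6.626 × 10⁻³⁴ / 6.702 × 10⁻²⁴ = 9.89 × 10⁻¹¹ m = 98.9 pm.

λ = 98.9 pm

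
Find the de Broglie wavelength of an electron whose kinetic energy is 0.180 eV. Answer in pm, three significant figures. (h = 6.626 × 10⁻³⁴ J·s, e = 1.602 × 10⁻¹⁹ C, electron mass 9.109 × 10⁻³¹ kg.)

KE = 0.180 eV = 2.884 × 10⁻²⁰ J.
p = √(2mKE) = √(2 × 9.109 × 10⁻³¹ × 2.884 × 10⁻²⁰) = 2.292 × 10⁻²⁵ kg·m/s.
λ = h/p = 6.626 × 10⁻³⁴ / 2.292 × 10⁻²⁵ = 2.89 × 10⁻⁹ m = 2890 pm.

λ = 2890 pm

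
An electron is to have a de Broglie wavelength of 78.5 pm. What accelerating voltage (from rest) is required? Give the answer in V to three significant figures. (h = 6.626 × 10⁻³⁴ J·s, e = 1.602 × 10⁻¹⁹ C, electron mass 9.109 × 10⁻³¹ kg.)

p = h/λ = 6.626 × 10⁻³⁴ / 7.850 × 10⁻¹¹ = 8.441 × 10⁻²⁴ kg·m/s.
KE = p²/(2m) = 3.911 × 10⁻¹⁷ J.
V = KE/e = 3.911 × 10⁻¹⁷ / (1.602 × 10⁻¹⁹) = 244 V.

V = 244 V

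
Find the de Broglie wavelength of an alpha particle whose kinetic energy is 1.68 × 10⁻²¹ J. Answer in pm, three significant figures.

λ = 140 pm

p = √(2mKE) = √(2 × 6.645 × 10⁻²⁷ × 1.680 × 10⁻²¹) = 4.725 × 10⁻²⁴ kg·m/s.
λ = h/p = 6.626 × 10⁻³⁴ / 4.725 × 10⁻²⁴ = 1.40 × 10⁻¹⁰ m = 140 pm.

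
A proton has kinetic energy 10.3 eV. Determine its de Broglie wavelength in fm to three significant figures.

KE = 10.3 eV = 1.650 × 10⁻¹⁸ J.
p = √(2mKE) = √(2 × 1.673 × 10⁻²⁷ × 1.650 × 10⁻¹⁸) = 7.430 × 10⁻²³ kg·m/s.
λ = h/p = 6.626 × 10⁻³⁴ / 7.430 × 10⁻²³ = 8.92 × 10⁻¹² m = 8920 fm.

λ = 8920 fm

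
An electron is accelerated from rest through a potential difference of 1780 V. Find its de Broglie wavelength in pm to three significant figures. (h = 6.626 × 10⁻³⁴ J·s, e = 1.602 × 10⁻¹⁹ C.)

KE = eV = 1.602 × 10⁻¹⁹ × 1780 = 2.852 × 10⁻¹⁶ J.
p = √(2mKE) = √(2 × 9.109 × 10⁻³¹ × 2.852 × 10⁻¹⁶) = 2.279 × 10⁻²³ kg·m/s.
λ = h/p = 6.626 × 10⁻³⁴ / 2.279 × 10⁻²³ = 2.91 × 10⁻¹¹ m = 29.1 pm.

λ = 29.1 pm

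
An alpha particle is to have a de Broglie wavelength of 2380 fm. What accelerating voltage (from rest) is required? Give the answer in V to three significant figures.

p = h/λ = 6.626 × 10⁻³⁴ / 2.380 × 10⁻¹² = 2.784 × 10⁻²² kg·m/s.
KE = p²/(2m) = 5.832 × 10⁻¹⁸ J.
V = KE/2e = 5.832 × 10⁻¹⁸ / (2 × 1.602 × 10⁻¹⁹) = 18.2 V.

V = 18.2 V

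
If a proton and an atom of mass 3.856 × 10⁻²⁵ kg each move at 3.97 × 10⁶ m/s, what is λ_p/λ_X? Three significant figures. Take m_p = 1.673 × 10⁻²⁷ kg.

At fixed v, p = mv so λ = h/(mv) ∝ 1/m.
λ_p/λ_X = m_X/m_p = 3.856 × 10⁻²⁵/1.673 × 10⁻²⁷ = 230.

λ_p/λ_X = 230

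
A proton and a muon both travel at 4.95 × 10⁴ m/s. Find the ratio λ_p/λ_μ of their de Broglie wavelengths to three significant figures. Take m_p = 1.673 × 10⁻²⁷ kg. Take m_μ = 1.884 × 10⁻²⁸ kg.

At fixed v, p = mv so λ = h/(mv) ∝ 1/m.
λ_p/λ_μ = m_μ/m_p = 1.884 × 10⁻²⁸/1.673 × 10⁻²⁷ = 0.113.

λ_p/λ_μ = 0.113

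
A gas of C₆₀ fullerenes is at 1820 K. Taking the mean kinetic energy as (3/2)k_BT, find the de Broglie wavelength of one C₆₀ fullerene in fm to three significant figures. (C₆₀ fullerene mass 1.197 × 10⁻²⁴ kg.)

λ = 2210 fm

KE = (3/2)k_BT = 1.5 × 1.381 × 10⁻²³ × 1820 = 3.770 × 10⁻²⁰ J.
p = √(2mKE) = √(2 × 1.197 × 10⁻²⁴ × 3.770 × 10⁻²⁰) = 3.004 × 10⁻²² kg·m/s.
λ = h/p = 2.21 × 10⁻¹² m = 2210 fm.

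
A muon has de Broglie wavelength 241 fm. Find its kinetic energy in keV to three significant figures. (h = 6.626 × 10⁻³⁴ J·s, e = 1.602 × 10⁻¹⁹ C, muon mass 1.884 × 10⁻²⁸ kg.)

KE = 125 keV

p = h/λ = 6.626 × 10⁻³⁴ / 2.410 × 10⁻¹³ = 2.749 × 10⁻²¹ kg·m/s.
KE = p²/(2m) = (2.749 × 10⁻²¹)² / (2 × 1.884 × 10⁻²⁸) = 2.006 × 10⁻¹⁴ J = 125 keV.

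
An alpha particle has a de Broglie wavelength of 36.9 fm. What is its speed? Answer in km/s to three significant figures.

p = h/λ = 6.626 × 10⁻³⁴ / 3.690 × 10⁻¹⁴ = 1.796 × 10⁻²⁰ kg·m/s.
v = p/m = 1.796 × 10⁻²⁰ / 6.645 × 10⁻²⁷ = 2.70 × 10⁶ m/s = 2700 km/s.

v = 2700 km/s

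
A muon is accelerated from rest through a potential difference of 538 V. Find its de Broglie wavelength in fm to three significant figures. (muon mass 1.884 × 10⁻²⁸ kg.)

λ = 3680 fm

KE = eV = 1.602 × 10⁻¹⁹ × 538.0 = 8.619 × 10⁻¹⁷ J.
p = √(2mKE) = √(2 × 1.884 × 10⁻²⁸ × 8.619 × 10⁻¹⁷) = 1.802 × 10⁻²² kg·m/s.
λ = h/p = 6.626 × 10⁻³⁴ / 1.802 × 10⁻²² = 3.68 × 10⁻¹² m = 3680 fm.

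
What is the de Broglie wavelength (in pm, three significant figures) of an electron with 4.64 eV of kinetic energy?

λ = 569 pm

KE = 4.64 eV = 7.433 × 10⁻¹⁹ J.
p = √(2mKE) = √(2 × 9.109 × 10⁻³¹ × 7.433 × 10⁻¹⁹) = 1.164 × 10⁻²⁴ kg·m/s.
λ = h/p = 6.626 × 10⁻³⁴ / 1.164 × 10⁻²⁴ = 5.69 × 10⁻¹⁰ m = 569 pm.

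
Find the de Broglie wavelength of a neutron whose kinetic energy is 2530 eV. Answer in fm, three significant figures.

KE = 2530 eV = 4.053 × 10⁻¹⁶ J.
p = √(2mKE) = √(2 × 1.675 × 10⁻²⁷ × 4.053 × 10⁻¹⁶) = 1.165 × 10⁻²¹ kg·m/s.
λ = h/p = 6.626 × 10⁻³⁴ / 1.165 × 10⁻²¹ = 5.69 × 10⁻¹³ m = 569 fm.

λ = 569 fm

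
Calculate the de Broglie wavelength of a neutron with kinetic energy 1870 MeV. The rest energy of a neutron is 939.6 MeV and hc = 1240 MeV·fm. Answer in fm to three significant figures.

λ = 0.468 fm

Total energy E = KE + m₀c² = 1870 + 939.6 = 2809.6 MeV.
(pc)² = E² − (m₀c²)² = (2809.6)² − (939.6)² = 7.011 × 10⁶ MeV², so pc = 2648 MeV.
λ = hc/(pc) = 1240 MeV·fm / 2648 MeV = 0.468 fm.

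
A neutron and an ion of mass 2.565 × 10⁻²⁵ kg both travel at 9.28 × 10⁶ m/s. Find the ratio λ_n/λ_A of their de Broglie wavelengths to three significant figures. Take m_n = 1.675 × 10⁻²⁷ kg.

λ_n/λ_A = 153

At fixed v, p = mv so λ = h/(mv) ∝ 1/m.
λ_n/λ_A = m_A/m_n = 2.565 × 10⁻²⁵/1.675 × 10⁻²⁷ = 153.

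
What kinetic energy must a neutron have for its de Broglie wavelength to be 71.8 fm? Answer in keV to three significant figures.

p = h/λ = 6.626 × 10⁻³⁴ / 7.180 × 10⁻¹⁴ = 9.228 × 10⁻²¹ kg·m/s.
KE = p²/(2m) = (9.228 × 10⁻²¹)² / (2 × 1.675 × 10⁻²⁷) = 2.542 × 10⁻¹⁴ J = 159 keV.

KE = 159 keV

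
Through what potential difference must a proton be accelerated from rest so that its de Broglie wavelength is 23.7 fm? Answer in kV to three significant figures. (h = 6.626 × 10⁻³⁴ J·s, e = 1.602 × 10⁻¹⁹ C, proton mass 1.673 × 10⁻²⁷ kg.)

p = h/λ = 6.626 × 10⁻³⁴ / 2.370 × 10⁻¹⁴ = 2.796 × 10⁻²⁰ kg·m/s.
KE = p²/(2m) = 2.336 × 10⁻¹³ J.
V = KE/e = 2.336 × 10⁻¹³ / (1.602 × 10⁻¹⁹) = 1460 kV.

V = 1460 kV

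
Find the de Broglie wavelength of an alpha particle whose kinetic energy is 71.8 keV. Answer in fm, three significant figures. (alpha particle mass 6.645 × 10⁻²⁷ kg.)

KE = 71.8 keV = 1.150 × 10⁻¹⁴ J.
p = √(2mKE) = √(2 × 6.645 × 10⁻²⁷ × 1.150 × 10⁻¹⁴) = 1.236 × 10⁻²⁰ kg·m/s.
λ = h/p = 6.626 × 10⁻³⁴ / 1.236 × 10⁻²⁰ = 5.36 × 10⁻¹⁴ m = 53.6 fm.

λ = 53.6 fm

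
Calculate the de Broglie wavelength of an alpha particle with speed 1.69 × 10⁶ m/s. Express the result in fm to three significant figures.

p = mv = 6.645 × 10⁻²⁷ × 1.69 × 10⁶ = 1.123 × 10⁻²⁰ kg·m/s.
λ = h/p = 6.626 × 10⁻³⁴ / 1.123 × 10⁻²⁰ = 5.90 × 10⁻¹⁴ m = 59.0 fm.

λ = 59.0 fm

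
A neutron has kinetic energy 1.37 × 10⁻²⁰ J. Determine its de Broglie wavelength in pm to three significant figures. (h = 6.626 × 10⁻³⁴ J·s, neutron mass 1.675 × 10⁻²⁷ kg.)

λ = 97.8 pm

p = √(2mKE) = √(2 × 1.675 × 10⁻²⁷ × 1.370 × 10⁻²⁰) = 6.775 × 10⁻²⁴ kg·m/s.
λ = h/p = 6.626 × 10⁻³⁴ / 6.775 × 10⁻²⁴ = 9.78 × 10⁻¹¹ m = 97.8 pm.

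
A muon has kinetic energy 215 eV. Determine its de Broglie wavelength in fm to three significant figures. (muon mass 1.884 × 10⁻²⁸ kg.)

KE = 215 eV = 3.444 × 10⁻¹⁷ J.
p = √(2mKE) = √(2 × 1.884 × 10⁻²⁸ × 3.444 × 10⁻¹⁷) = 1.139 × 10⁻²² kg·m/s.
λ = h/p = 6.626 × 10⁻³⁴ / 1.139 × 10⁻²² = 5.82 × 10⁻¹² m = 5820 fm.

λ = 5820 fm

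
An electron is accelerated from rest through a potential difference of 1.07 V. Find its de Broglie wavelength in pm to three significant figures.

KE = eV = 1.602 × 10⁻¹⁹ × 1.070 = 1.714 × 10⁻¹⁹ J.
p = √(2mKE) = √(2 × 9.109 × 10⁻³¹ × 1.714 × 10⁻¹⁹) = 5.588 × 10⁻²⁵ kg·m/s.
λ = h/p = 6.626 × 10⁻³⁴ / 5.588 × 10⁻²⁵ = 1.19 × 10⁻⁹ m = 1190 pm.

λ = 1190 pm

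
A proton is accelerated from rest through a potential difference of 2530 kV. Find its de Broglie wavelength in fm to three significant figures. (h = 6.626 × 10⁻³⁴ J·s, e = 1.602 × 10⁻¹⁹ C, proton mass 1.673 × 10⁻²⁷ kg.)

λ = 18.0 fm

KE = eV = 1.602 × 10⁻¹⁹ × 2.530 × 10⁶ = 4.053 × 10⁻¹³ J.
p = √(2mKE) = √(2 × 1.673 × 10⁻²⁷ × 4.053 × 10⁻¹³) = 3.683 × 10⁻²⁰ kg·m/s.
λ = h/p = 6.626 × 10⁻³⁴ / 3.683 × 10⁻²⁰ = 1.80 × 10⁻¹⁴ m = 18.0 fm.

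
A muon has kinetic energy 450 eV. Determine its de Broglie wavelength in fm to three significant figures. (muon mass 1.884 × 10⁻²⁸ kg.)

KE = 450 eV = 7.209 × 10⁻¹⁷ J.
p = √(2mKE) = √(2 × 1.884 × 10⁻²⁸ × 7.209 × 10⁻¹⁷) = 1.648 × 10⁻²² kg·m/s.
λ = h/p = 6.626 × 10⁻³⁴ / 1.648 × 10⁻²² = 4.02 × 10⁻¹² m = 4020 fm.

λ = 4020 fm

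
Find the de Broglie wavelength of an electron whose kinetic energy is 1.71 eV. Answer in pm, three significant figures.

KE = 1.71 eV = 2.739 × 10⁻¹⁹ J.
p = √(2mKE) = √(2 × 9.109 × 10⁻³¹ × 2.739 × 10⁻¹⁹) = 7.064 × 10⁻²⁵ kg·m/s.
λ = h/p = 6.626 × 10⁻³⁴ / 7.064 × 10⁻²⁵ = 9.38 × 10⁻¹⁰ m = 938 pm.

λ = 938 pm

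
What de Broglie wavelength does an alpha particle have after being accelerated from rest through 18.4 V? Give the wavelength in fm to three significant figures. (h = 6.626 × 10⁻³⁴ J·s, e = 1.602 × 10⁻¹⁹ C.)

λ = 2370 fm

KE = 2eV = 2 × 1.602 × 10⁻¹⁹ × 18.40 = 5.895 × 10⁻¹⁸ J.
p = √(2mKE) = √(2 × 6.645 × 10⁻²⁷ × 5.895 × 10⁻¹⁸) = 2.799 × 10⁻²² kg·m/s.
λ = h/p = 6.626 × 10⁻³⁴ / 2.799 × 10⁻²² = 2.37 × 10⁻¹² m = 2370 fm.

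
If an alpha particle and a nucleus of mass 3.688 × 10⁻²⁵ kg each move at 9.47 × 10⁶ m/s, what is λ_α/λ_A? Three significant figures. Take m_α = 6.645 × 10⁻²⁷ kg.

At fixed v, p = mv so λ = h/(mv) ∝ 1/m.
λ_α/λ_A = m_A/m_α = 3.688 × 10⁻²⁵/6.645 × 10⁻²⁷ = 55.5.

λ_α/λ_A = 55.5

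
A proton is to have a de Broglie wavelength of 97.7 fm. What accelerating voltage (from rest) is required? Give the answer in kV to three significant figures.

V = 85.8 kV

p = h/λ = 6.626 × 10⁻³⁴ / 9.770 × 10⁻¹⁴ = 6.782 × 10⁻²¹ kg·m/s.
KE = p²/(2m) = 1.375 × 10⁻¹⁴ J.
V = KE/e = 1.375 × 10⁻¹⁴ / (1.602 × 10⁻¹⁹) = 85.8 kV.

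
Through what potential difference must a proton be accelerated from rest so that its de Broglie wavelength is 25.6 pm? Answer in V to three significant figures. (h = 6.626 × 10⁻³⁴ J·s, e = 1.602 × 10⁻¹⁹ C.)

p = h/λ = 6.626 × 10⁻³⁴ / 2.560 × 10⁻¹¹ = 2.588 × 10⁻²³ kg·m/s.
KE = p²/(2m) = 2.002 × 10⁻¹⁹ J.
V = KE/e = 2.002 × 10⁻¹⁹ / (1.602 × 10⁻¹⁹) = 1.25 V.

V = 1.25 V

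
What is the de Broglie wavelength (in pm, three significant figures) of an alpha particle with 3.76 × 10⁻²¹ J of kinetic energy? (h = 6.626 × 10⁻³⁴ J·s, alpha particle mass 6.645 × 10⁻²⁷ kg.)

p = √(2mKE) = √(2 × 6.645 × 10⁻²⁷ × 3.760 × 10⁻²¹) = 7.069 × 10⁻²⁴ kg·m/s.
λ = h/p = 6.626 × 10⁻³⁴ / 7.069 × 10⁻²⁴ = 9.37 × 10⁻¹¹ m = 93.7 pm.

λ = 93.7 pm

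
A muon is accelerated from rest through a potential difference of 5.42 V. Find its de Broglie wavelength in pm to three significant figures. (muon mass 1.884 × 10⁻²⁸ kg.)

KE = eV = 1.602 × 10⁻¹⁹ × 5.420 = 8.683 × 10⁻¹⁹ J.
p = √(2mKE) = √(2 × 1.884 × 10⁻²⁸ × 8.683 × 10⁻¹⁹) = 1.809 × 10⁻²³ kg·m/s.
λ = h/p = 6.626 × 10⁻³⁴ / 1.809 × 10⁻²³ = 3.66 × 10⁻¹¹ m = 36.6 pm.

λ = 36.6 pm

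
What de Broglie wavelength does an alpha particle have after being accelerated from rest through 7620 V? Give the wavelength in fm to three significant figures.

λ = 116 fm

KE = 2eV = 2 × 1.602 × 10⁻¹⁹ × 7620 = 2.441 × 10⁻¹⁵ J.
p = √(2mKE) = √(2 × 6.645 × 10⁻²⁷ × 2.441 × 10⁻¹⁵) = 5.696 × 10⁻²¹ kg·m/s.
λ = h/p = 6.626 × 10⁻³⁴ / 5.696 × 10⁻²¹ = 1.16 × 10⁻¹³ m = 116 fm.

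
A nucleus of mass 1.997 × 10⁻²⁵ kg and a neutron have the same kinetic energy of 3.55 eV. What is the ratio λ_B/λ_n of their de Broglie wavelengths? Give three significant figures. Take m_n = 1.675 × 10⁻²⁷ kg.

λ_B/λ_n = 0.0916

At fixed KE, p = √(2mKE) so λ = h/p ∝ 1/√m.
λ_B/λ_n = √(m_n/m_B) = √(1.675 × 10⁻²⁷/1.997 × 10⁻²⁵) = √(8.388 × 10⁻³) = 0.0916.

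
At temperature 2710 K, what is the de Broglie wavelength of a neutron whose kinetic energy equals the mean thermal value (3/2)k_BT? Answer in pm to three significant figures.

λ = 48.3 pm

KE = (3/2)k_BT = 1.5 × 1.381 × 10⁻²³ × 2710 = 5.614 × 10⁻²⁰ J.
p = √(2mKE) = √(2 × 1.675 × 10⁻²⁷ × 5.614 × 10⁻²⁰) = 1.371 × 10⁻²³ kg·m/s.
λ = h/p = 4.83 × 10⁻¹¹ m = 48.3 pm.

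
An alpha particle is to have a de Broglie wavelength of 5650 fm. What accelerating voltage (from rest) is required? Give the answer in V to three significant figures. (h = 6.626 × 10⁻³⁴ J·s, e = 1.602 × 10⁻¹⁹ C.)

V = 3.23 V

p = h/λ = 6.626 × 10⁻³⁴ / 5.650 × 10⁻¹² = 1.173 × 10⁻²² kg·m/s.
KE = p²/(2m) = 1.035 × 10⁻¹⁸ J.
V = KE/2e = 1.035 × 10⁻¹⁸ / (2 × 1.602 × 10⁻¹⁹) = 3.23 V.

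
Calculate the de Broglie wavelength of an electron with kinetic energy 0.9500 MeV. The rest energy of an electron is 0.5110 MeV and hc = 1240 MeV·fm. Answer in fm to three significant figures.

Total energy E = KE + m₀c² = 0.9500 + 0.5110 = 1.4610 MeV.
(pc)² = E² − (m₀c²)² = (1.4610)² − (0.5110)² = 1.873 MeV², so pc = 1.369 MeV.
λ = hc/(pc) = 1240 MeV·fm / 1.369 MeV = 906 fm.

λ = 906 fm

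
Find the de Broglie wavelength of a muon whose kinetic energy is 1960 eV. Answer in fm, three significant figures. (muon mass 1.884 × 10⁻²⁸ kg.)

KE = 1960 eV = 3.140 × 10⁻¹⁶ J.
p = √(2mKE) = √(2 × 1.884 × 10⁻²⁸ × 3.140 × 10⁻¹⁶) = 3.440 × 10⁻²² kg·m/s.
λ = h/p = 6.626 × 10⁻³⁴ / 3.440 × 10⁻²² = 1.93 × 10⁻¹² m = 1930 fm.

λ = 1930 fm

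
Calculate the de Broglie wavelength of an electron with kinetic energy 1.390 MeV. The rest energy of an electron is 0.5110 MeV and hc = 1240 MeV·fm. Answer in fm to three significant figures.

λ = 677 fm

Total energy E = KE + m₀c² = 1.390 + 0.5110 = 1.9010 MeV.
(pc)² = E² − (m₀c²)² = (1.9010)² − (0.5110)² = 3.353 MeV², so pc = 1.831 MeV.
λ = hc/(pc) = 1240 MeV·fm / 1.831 MeV = 677 fm.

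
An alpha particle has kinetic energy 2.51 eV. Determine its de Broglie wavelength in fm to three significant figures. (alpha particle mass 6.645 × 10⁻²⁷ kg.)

λ = 9060 fm

KE = 2.51 eV = 4.021 × 10⁻¹⁹ J.
p = √(2mKE) = √(2 × 6.645 × 10⁻²⁷ × 4.021 × 10⁻¹⁹) = 7.310 × 10⁻²³ kg·m/s.
λ = h/p = 6.626 × 10⁻³⁴ / 7.310 × 10⁻²³ = 9.06 × 10⁻¹² m = 9060 fm.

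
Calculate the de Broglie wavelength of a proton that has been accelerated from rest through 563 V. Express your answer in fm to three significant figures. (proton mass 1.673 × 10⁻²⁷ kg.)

λ = 1210 fm

KE = eV = 1.602 × 10⁻¹⁹ × 563.0 = 9.019 × 10⁻¹⁷ J.
p = √(2mKE) = √(2 × 1.673 × 10⁻²⁷ × 9.019 × 10⁻¹⁷) = 5.493 × 10⁻²² kg·m/s.
λ = h/p = 6.626 × 10⁻³⁴ / 5.493 × 10⁻²² = 1.21 × 10⁻¹² m = 1210 fm.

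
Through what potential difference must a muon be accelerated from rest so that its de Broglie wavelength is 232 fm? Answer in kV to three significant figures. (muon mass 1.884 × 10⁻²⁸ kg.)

p = h/λ = 6.626 × 10⁻³⁴ / 2.320 × 10⁻¹³ = 2.856 × 10⁻²¹ kg·m/s.
KE = p²/(2m) = 2.165 × 10⁻¹⁴ J.
V = KE/e = 2.165 × 10⁻¹⁴ / (1.602 × 10⁻¹⁹) = 135 kV.

V = 135 kV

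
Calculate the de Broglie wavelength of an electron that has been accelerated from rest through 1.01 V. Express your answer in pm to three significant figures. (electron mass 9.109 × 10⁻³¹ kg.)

KE = eV = 1.602 × 10⁻¹⁹ × 1.010 = 1.618 × 10⁻¹⁹ J.
p = √(2mKE) = √(2 × 9.109 × 10⁻³¹ × 1.618 × 10⁻¹⁹) = 5.429 × 10⁻²⁵ kg·m/s.
λ = h/p = 6.626 × 10⁻³⁴ / 5.429 × 10⁻²⁵ = 1.22 × 10⁻⁹ m = 1220 pm.

λ = 1220 pm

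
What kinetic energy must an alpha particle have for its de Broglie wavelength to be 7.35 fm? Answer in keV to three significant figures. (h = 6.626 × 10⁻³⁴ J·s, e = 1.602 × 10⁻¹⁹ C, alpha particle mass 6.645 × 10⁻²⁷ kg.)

KE = 3820 keV

p = h/λ = 6.626 × 10⁻³⁴ / 7.350 × 10⁻¹⁵ = 9.015 × 10⁻²⁰ kg·m/s.
KE = p²/(2m) = (9.015 × 10⁻²⁰)² / (2 × 6.645 × 10⁻²⁷) = 6.115 × 10⁻¹³ J = 3820 keV.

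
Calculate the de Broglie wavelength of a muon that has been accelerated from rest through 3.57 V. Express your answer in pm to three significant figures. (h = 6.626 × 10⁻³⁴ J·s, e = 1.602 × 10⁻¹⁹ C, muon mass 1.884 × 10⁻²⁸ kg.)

λ = 45.1 pm

KE = eV = 1.602 × 10⁻¹⁹ × 3.570 = 5.719 × 10⁻¹⁹ J.
p = √(2mKE) = √(2 × 1.884 × 10⁻²⁸ × 5.719 × 10⁻¹⁹) = 1.468 × 10⁻²³ kg·m/s.
λ = h/p = 6.626 × 10⁻³⁴ / 1.468 × 10⁻²³ = 4.51 × 10⁻¹¹ m = 45.1 pm.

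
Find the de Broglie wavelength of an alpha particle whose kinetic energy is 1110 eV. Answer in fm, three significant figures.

KE = 1110 eV = 1.778 × 10⁻¹⁶ J.
p = √(2mKE) = √(2 × 6.645 × 10⁻²⁷ × 1.778 × 10⁻¹⁶) = 1.537 × 10⁻²¹ kg·m/s.
λ = h/p = 6.626 × 10⁻³⁴ / 1.537 × 10⁻²¹ = 4.31 × 10⁻¹³ m = 431 fm.

λ = 431 fm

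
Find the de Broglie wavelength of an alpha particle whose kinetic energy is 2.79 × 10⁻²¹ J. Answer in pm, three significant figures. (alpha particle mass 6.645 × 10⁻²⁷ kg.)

λ = 109 pm

p = √(2mKE) = √(2 × 6.645 × 10⁻²⁷ × 2.790 × 10⁻²¹) = 6.089 × 10⁻²⁴ kg·m/s.
λ = h/p = 6.626 × 10⁻³⁴ / 6.089 × 10⁻²⁴ = 1.09 × 10⁻¹⁰ m = 109 pm.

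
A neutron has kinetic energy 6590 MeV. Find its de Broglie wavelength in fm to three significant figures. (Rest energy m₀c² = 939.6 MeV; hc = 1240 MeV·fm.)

λ = 0.166 fm

Total energy E = KE + m₀c² = 6590 + 939.6 = 7529.6 MeV.
(pc)² = E² − (m₀c²)² = (7529.6)² − (939.6)² = 5.581 × 10⁷ MeV², so pc = 7471 MeV.
λ = hc/(pc) = 1240 MeV·fm / 7471 MeV = 0.166 fm.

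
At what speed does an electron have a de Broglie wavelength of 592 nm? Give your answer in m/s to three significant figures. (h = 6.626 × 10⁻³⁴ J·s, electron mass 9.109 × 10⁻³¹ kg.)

v = 1230 m/s

p = h/λ = 6.626 × 10⁻³⁴ / 5.920 × 10⁻⁷ = 1.119 × 10⁻²⁷ kg·m/s.
v = p/m = 1.119 × 10⁻²⁷ / 9.109 × 10⁻³¹ = 1.23 × 10³ m/s = 1230 m/s.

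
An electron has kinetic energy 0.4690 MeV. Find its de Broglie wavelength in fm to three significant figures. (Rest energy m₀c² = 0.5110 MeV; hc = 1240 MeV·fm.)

Total energy E = KE + m₀c² = 0.4690 + 0.5110 = 0.9800 MeV.
(pc)² = E² − (m₀c²)² = (0.9800)² − (0.5110)² = 0.6993 MeV², so pc = 0.8362 MeV.
λ = hc/(pc) = 1240 MeV·fm / 0.8362 MeV = 1480 fm.

λ = 1480 fm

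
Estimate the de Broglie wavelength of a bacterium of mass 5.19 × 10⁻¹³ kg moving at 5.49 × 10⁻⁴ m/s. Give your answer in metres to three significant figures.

λ = 2.33 × 10⁻¹⁸ m

p = mv = 5.19 × 10⁻¹³ × 5.49 × 10⁻⁴ = 2.849 × 10⁻¹⁶ kg·m/s.
λ = h/p = 6.626 × 10⁻³⁴ / 2.849 × 10⁻¹⁶ = 2.33 × 10⁻¹⁸ m.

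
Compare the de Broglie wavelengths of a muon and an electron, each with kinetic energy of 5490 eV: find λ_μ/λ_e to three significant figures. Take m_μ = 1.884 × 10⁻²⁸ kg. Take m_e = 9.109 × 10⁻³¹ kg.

λ_μ/λ_e = 0.0695

At fixed KE, p = √(2mKE) so λ = h/p ∝ 1/√m.
λ_μ/λ_e = √(m_e/m_μ) = √(9.109 × 10⁻³¹/1.884 × 10⁻²⁸) = √(4.835 × 10⁻³) = 0.0695.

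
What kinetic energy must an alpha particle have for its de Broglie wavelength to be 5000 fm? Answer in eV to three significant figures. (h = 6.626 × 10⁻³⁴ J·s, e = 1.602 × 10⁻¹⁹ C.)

KE = 8.25 eV

p = h/λ = 6.626 × 10⁻³⁴ / 5.000 × 10⁻¹² = 1.325 × 10⁻²² kg·m/s.
KE = p²/(2m) = (1.325 × 10⁻²²)² / (2 × 6.645 × 10⁻²⁷) = 1.321 × 10⁻¹⁸ J = 8.25 eV.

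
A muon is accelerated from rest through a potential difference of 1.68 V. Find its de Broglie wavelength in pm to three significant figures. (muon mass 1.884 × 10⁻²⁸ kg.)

λ = 65.8 pm

KE = eV = 1.602 × 10⁻¹⁹ × 1.680 = 2.691 × 10⁻¹⁹ J.
p = √(2mKE) = √(2 × 1.884 × 10⁻²⁸ × 2.691 × 10⁻¹⁹) = 1.007 × 10⁻²³ kg·m/s.
λ = h/p = 6.626 × 10⁻³⁴ / 1.007 × 10⁻²³ = 6.58 × 10⁻¹¹ m = 65.8 pm.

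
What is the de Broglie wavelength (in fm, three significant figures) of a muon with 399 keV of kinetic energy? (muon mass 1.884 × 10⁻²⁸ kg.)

λ = 135 fm

KE = 399 keV = 6.392 × 10⁻¹⁴ J.
p = √(2mKE) = √(2 × 1.884 × 10⁻²⁸ × 6.392 × 10⁻¹⁴) = 4.908 × 10⁻²¹ kg·m/s.
λ = h/p = 6.626 × 10⁻³⁴ / 4.908 × 10⁻²¹ = 1.35 × 10⁻¹³ m = 135 fm.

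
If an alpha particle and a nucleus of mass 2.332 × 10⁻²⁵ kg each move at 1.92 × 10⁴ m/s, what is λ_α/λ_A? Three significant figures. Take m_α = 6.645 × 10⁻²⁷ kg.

λ_α/λ_A = 35.1

At fixed v, p = mv so λ = h/(mv) ∝ 1/m.
λ_α/λ_A = m_A/m_α = 2.332 × 10⁻²⁵/6.645 × 10⁻²⁷ = 35.1.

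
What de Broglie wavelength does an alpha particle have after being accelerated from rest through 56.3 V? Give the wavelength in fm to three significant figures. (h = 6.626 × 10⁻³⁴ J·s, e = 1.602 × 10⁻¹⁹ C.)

λ = 1350 fm

KE = 2eV = 2 × 1.602 × 10⁻¹⁹ × 56.30 = 1.804 × 10⁻¹⁷ J.
p = √(2mKE) = √(2 × 6.645 × 10⁻²⁷ × 1.804 × 10⁻¹⁷) = 4.896 × 10⁻²² kg·m/s.
λ = h/p = 6.626 × 10⁻³⁴ / 4.896 × 10⁻²² = 1.35 × 10⁻¹² m = 1350 fm.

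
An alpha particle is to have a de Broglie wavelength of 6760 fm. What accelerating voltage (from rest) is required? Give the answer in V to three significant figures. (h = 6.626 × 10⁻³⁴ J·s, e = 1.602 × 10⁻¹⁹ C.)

p = h/λ = 6.626 × 10⁻³⁴ / 6.760 × 10⁻¹² = 9.802 × 10⁻²³ kg·m/s.
KE = p²/(2m) = 7.229 × 10⁻¹⁹ J.
V = KE/2e = 7.229 × 10⁻¹⁹ / (2 × 1.602 × 10⁻¹⁹) = 2.26 V.

V = 2.26 V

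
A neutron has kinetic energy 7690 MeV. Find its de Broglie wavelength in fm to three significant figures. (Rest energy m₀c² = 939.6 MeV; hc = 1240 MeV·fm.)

Total energy E = KE + m₀c² = 7690 + 939.6 = 8629.6 MeV.
(pc)² = E² − (m₀c²)² = (8629.6)² − (939.6)² = 7.359 × 10⁷ MeV², so pc = 8578 MeV.
λ = hc/(pc) = 1240 MeV·fm / 8578 MeV = 0.145 fm.

λ = 0.145 fm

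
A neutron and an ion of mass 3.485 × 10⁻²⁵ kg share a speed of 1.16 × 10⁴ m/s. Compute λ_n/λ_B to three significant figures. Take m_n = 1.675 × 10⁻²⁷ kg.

λ_n/λ_B = 208

At fixed v, p = mv so λ = h/(mv) ∝ 1/m.
λ_n/λ_B = m_B/m_n = 3.485 × 10⁻²⁵/1.675 × 10⁻²⁷ = 208.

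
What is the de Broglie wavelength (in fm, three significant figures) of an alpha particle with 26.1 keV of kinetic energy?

λ = 88.9 fm

KE = 26.1 keV = 4.181 × 10⁻¹⁵ J.
p = √(2mKE) = √(2 × 6.645 × 10⁻²⁷ × 4.181 × 10⁻¹⁵) = 7.454 × 10⁻²¹ kg·m/s.
λ = h/p = 6.626 × 10⁻³⁴ / 7.454 × 10⁻²¹ = 8.89 × 10⁻¹⁴ m = 88.9 fm.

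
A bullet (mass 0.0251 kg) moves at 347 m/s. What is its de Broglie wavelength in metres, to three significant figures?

λ = 7.61 × 10⁻³⁵ m

p = mv = 0.0251 × 347 = 8.710 kg·m/s.
λ = h/p = 6.626 × 10⁻³⁴ / 8.710 = 7.61 × 10⁻³⁵ m.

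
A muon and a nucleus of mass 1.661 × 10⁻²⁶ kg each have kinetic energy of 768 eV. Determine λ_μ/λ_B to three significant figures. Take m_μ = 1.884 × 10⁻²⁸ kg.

At fixed KE, p = √(2mKE) so λ = h/p ∝ 1/√m.
λ_μ/λ_B = √(m_B/m_μ) = √(1.661 × 10⁻²⁶/1.884 × 10⁻²⁸) = √(88.16) = 9.39.

λ_μ/λ_B = 9.39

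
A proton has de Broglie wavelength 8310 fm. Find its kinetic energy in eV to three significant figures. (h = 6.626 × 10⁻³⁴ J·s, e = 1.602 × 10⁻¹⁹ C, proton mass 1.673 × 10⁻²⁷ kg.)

KE = 11.9 eV

p = h/λ = 6.626 × 10⁻³⁴ / 8.310 × 10⁻¹² = 7.974 × 10⁻²³ kg·m/s.
KE = p²/(2m) = (7.974 × 10⁻²³)² / (2 × 1.673 × 10⁻²⁷) = 1.900 × 10⁻¹⁸ J = 11.9 eV.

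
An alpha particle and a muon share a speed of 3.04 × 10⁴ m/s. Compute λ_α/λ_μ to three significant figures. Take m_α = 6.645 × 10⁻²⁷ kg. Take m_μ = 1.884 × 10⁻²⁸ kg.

λ_α/λ_μ = 0.0284

At fixed v, p = mv so λ = h/(mv) ∝ 1/m.
λ_α/λ_μ = m_μ/m_α = 1.884 × 10⁻²⁸/6.645 × 10⁻²⁷ = 0.0284.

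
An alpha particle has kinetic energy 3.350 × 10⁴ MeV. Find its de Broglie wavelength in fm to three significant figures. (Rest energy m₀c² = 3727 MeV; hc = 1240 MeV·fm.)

Total energy E = KE + m₀c² = 3.350 × 10⁴ + 3727 = 37227 MeV.
(pc)² = E² − (m₀c²)² = (37227)² − (3727)² = 1.372 × 10⁹ MeV², so pc = 3.704 × 10⁴ MeV.
λ = hc/(pc) = 1240 MeV·fm / 3.704 × 10⁴ MeV = 0.0335 fm.

λ = 0.0335 fm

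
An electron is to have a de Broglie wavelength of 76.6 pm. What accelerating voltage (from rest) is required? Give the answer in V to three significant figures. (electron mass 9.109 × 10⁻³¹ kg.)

p = h/λ = 6.626 × 10⁻³⁴ / 7.660 × 10⁻¹¹ = 8.650 × 10⁻²⁴ kg·m/s.
KE = p²/(2m) = 4.107 × 10⁻¹⁷ J.
V = KE/e = 4.107 × 10⁻¹⁷ / (1.602 × 10⁻¹⁹) = 256 V.

V = 256 V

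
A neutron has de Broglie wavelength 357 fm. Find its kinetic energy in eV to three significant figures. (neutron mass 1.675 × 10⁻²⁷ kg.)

KE = 6420 eV

p = h/λ = 6.626 × 10⁻³⁴ / 3.570 × 10⁻¹³ = 1.856 × 10⁻²¹ kg·m/s.
KE = p²/(2m) = (1.856 × 10⁻²¹)² / (2 × 1.675 × 10⁻²⁷) = 1.028 × 10⁻¹⁵ J = 6420 eV.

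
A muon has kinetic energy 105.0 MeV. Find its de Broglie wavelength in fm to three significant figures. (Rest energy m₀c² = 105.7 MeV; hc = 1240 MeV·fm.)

Total energy E = KE + m₀c² = 105.0 + 105.7 = 210.7 MeV.
(pc)² = E² − (m₀c²)² = (210.7)² − (105.7)² = 3.322 × 10⁴ MeV², so pc = 182.3 MeV.
λ = hc/(pc) = 1240 MeV·fm / 182.3 MeV = 6.80 fm.

λ = 6.80 fm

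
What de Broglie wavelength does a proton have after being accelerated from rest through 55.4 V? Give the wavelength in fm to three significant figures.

KE = eV = 1.602 × 10⁻¹⁹ × 55.40 = 8.875 × 10⁻¹⁸ J.
p = √(2mKE) = √(2 × 1.673 × 10⁻²⁷ × 8.875 × 10⁻¹⁸) = 1.723 × 10⁻²² kg·m/s.
λ = h/p = 6.626 × 10⁻³⁴ / 1.723 × 10⁻²² = 3.85 × 10⁻¹² m = 3850 fm.

λ = 3850 fm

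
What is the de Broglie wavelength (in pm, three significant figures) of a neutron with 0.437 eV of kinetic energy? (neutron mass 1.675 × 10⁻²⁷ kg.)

KE = 0.437 eV = 7.001 × 10⁻²⁰ J.
p = √(2mKE) = √(2 × 1.675 × 10⁻²⁷ × 7.001 × 10⁻²⁰) = 1.531 × 10⁻²³ kg·m/s.
λ = h/p = 6.626 × 10⁻³⁴ / 1.531 × 10⁻²³ = 4.33 × 10⁻¹¹ m = 43.3 pm.

λ = 43.3 pm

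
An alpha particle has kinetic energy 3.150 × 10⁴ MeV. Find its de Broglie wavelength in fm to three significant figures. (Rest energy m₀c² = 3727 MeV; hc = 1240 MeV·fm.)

λ = 0.0354 fm

Total energy E = KE + m₀c² = 3.150 × 10⁴ + 3727 = 35227 MeV.
(pc)² = E² − (m₀c²)² = (35227)² − (3727)² = 1.227 × 10⁹ MeV², so pc = 3.503 × 10⁴ MeV.
λ = hc/(pc) = 1240 MeV·fm / 3.503 × 10⁴ MeV = 0.0354 fm.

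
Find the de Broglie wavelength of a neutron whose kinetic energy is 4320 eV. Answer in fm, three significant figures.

KE = 4320 eV = 6.921 × 10⁻¹⁶ J.
p = √(2mKE) = √(2 × 1.675 × 10⁻²⁷ × 6.921 × 10⁻¹⁶) = 1.523 × 10⁻²¹ kg·m/s.
λ = h/p = 6.626 × 10⁻³⁴ / 1.523 × 10⁻²¹ = 4.35 × 10⁻¹³ m = 435 fm.

λ = 435 fm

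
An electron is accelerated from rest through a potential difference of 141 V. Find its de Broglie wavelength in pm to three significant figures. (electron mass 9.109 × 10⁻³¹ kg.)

λ = 103 pm

KE = eV = 1.602 × 10⁻¹⁹ × 141.0 = 2.259 × 10⁻¹⁷ J.
p = √(2mKE) = √(2 × 9.109 × 10⁻³¹ × 2.259 × 10⁻¹⁷) = 6.415 × 10⁻²⁴ kg·m/s.
λ = h/p = 6.626 × 10⁻³⁴ / 6.415 × 10⁻²⁴ = 1.03 × 10⁻¹⁰ m = 103 pm.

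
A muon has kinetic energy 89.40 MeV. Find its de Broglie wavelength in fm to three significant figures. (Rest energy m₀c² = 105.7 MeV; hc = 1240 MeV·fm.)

λ = 7.56 fm

Total energy E = KE + m₀c² = 89.40 + 105.7 = 195.10 MeV.
(pc)² = E² − (m₀c²)² = (195.10)² − (105.7)² = 2.689 × 10⁴ MeV², so pc = 164.0 MeV.
λ = hc/(pc) = 1240 MeV·fm / 164.0 MeV = 7.56 fm.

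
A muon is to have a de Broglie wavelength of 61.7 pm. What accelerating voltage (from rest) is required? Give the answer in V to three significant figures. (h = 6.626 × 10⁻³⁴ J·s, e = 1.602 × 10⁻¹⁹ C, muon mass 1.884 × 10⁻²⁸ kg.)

p = h/λ = 6.626 × 10⁻³⁴ / 6.170 × 10⁻¹¹ = 1.074 × 10⁻²³ kg·m/s.
KE = p²/(2m) = 3.061 × 10⁻¹⁹ J.
V = KE/e = 3.061 × 10⁻¹⁹ / (1.602 × 10⁻¹⁹) = 1.91 V.

V = 1.91 V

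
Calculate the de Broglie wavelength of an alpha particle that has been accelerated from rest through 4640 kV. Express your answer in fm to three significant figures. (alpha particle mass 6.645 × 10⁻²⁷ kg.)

λ = 4.71 fm

KE = 2eV = 2 × 1.602 × 10⁻¹⁹ × 4.640 × 10⁶ = 1.487 × 10⁻¹² J.
p = √(2mKE) = √(2 × 6.645 × 10⁻²⁷ × 1.487 × 10⁻¹²) = 1.406 × 10⁻¹⁹ kg·m/s.
λ = h/p = 6.626 × 10⁻³⁴ / 1.406 × 10⁻¹⁹ = 4.71 × 10⁻¹⁵ m = 4.71 fm.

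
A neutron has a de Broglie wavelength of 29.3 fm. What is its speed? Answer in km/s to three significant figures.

p = h/λ = 6.626 × 10⁻³⁴ / 2.930 × 10⁻¹⁴ = 2.261 × 10⁻²⁰ kg·m/s.
v = p/m = 2.261 × 10⁻²⁰ / 1.675 × 10⁻²⁷ = 1.35 × 10⁷ m/s = 1.35 × 10⁴ km/s.

v = 1.35 × 10⁴ km/s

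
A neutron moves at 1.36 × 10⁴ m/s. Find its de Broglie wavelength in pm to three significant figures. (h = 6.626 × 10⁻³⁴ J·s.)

p = mv = 1.675 × 10⁻²⁷ × 1.36 × 10⁴ = 2.278 × 10⁻²³ kg·m/s.
λ = h/p = 6.626 × 10⁻³⁴ / 2.278 × 10⁻²³ = 2.91 × 10⁻¹¹ m = 29.1 pm.

λ = 29.1 pm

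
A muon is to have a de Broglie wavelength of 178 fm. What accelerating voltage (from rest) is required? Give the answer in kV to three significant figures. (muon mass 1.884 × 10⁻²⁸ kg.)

p = h/λ = 6.626 × 10⁻³⁴ / 1.780 × 10⁻¹³ = 3.722 × 10⁻²¹ kg·m/s.
KE = p²/(2m) = 3.677 × 10⁻¹⁴ J.
V = KE/e = 3.677 × 10⁻¹⁴ / (1.602 × 10⁻¹⁹) = 230 kV.

V = 230 kV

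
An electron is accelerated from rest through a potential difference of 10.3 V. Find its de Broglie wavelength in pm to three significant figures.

λ = 382 pm

KE = eV = 1.602 × 10⁻¹⁹ × 10.30 = 1.650 × 10⁻¹⁸ J.
p = √(2mKE) = √(2 × 9.109 × 10⁻³¹ × 1.650 × 10⁻¹⁸) = 1.734 × 10⁻²⁴ kg·m/s.
λ = h/p = 6.626 × 10⁻³⁴ / 1.734 × 10⁻²⁴ = 3.82 × 10⁻¹⁰ m = 382 pm.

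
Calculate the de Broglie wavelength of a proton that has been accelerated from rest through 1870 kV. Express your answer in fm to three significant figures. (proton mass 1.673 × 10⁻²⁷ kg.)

KE = eV = 1.602 × 10⁻¹⁹ × 1.870 × 10⁶ = 2.996 × 10⁻¹³ J.
p = √(2mKE) = √(2 × 1.673 × 10⁻²⁷ × 2.996 × 10⁻¹³) = 3.166 × 10⁻²⁰ kg·m/s.
λ = h/p = 6.626 × 10⁻³⁴ / 3.166 × 10⁻²⁰ = 2.09 × 10⁻¹⁴ m = 20.9 fm.

λ = 20.9 fm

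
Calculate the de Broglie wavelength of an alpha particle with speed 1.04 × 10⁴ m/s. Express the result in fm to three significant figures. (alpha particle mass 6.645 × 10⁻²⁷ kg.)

p = mv = 6.645 × 10⁻²⁷ × 1.04 × 10⁴ = 6.911 × 10⁻²³ kg·m/s.
λ = h/p = 6.626 × 10⁻³⁴ / 6.911 × 10⁻²³ = 9.59 × 10⁻¹² m = 9590 fm.

λ = 9590 fm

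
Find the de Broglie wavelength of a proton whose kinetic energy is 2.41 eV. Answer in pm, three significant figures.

KE = 2.41 eV = 3.861 × 10⁻¹⁹ J.
p = √(2mKE) = √(2 × 1.673 × 10⁻²⁷ × 3.861 × 10⁻¹⁹) = 3.594 × 10⁻²³ kg·m/s.
λ = h/p = 6.626 × 10⁻³⁴ / 3.594 × 10⁻²³ = 1.84 × 10⁻¹¹ m = 18.4 pm.

λ = 18.4 pm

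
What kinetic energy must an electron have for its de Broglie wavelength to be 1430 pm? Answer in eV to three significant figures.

KE = 0.736 eV

p = h/λ = 6.626 × 10⁻³⁴ / 1.430 × 10⁻⁹ = 4.634 × 10⁻²⁵ kg·m/s.
KE = p²/(2m) = (4.634 × 10⁻²⁵)² / (2 × 9.109 × 10⁻³¹) = 1.179 × 10⁻¹⁹ J = 0.736 eV.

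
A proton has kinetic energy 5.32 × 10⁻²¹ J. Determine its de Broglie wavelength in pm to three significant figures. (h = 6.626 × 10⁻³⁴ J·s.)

p = √(2mKE) = √(2 × 1.673 × 10⁻²⁷ × 5.320 × 10⁻²¹) = 4.219 × 10⁻²⁴ kg·m/s.
λ = h/p = 6.626 × 10⁻³⁴ / 4.219 × 10⁻²⁴ = 1.57 × 10⁻¹⁰ m = 157 pm.

λ = 157 pm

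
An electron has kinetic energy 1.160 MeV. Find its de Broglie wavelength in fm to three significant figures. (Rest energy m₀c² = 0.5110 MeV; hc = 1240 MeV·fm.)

λ = 779 fm

Total energy E = KE + m₀c² = 1.160 + 0.5110 = 1.6710 MeV.
(pc)² = E² − (m₀c²)² = (1.6710)² − (0.5110)² = 2.531 MeV², so pc = 1.591 MeV.
λ = hc/(pc) = 1240 MeV·fm / 1.591 MeV = 779 fm.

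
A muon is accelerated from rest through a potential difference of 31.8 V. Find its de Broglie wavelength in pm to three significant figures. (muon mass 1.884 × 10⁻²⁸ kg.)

λ = 15.1 pm

KE = eV = 1.602 × 10⁻¹⁹ × 31.80 = 5.094 × 10⁻¹⁸ J.
p = √(2mKE) = √(2 × 1.884 × 10⁻²⁸ × 5.094 × 10⁻¹⁸) = 4.381 × 10⁻²³ kg·m/s.
λ = h/p = 6.626 × 10⁻³⁴ / 4.381 × 10⁻²³ = 1.51 × 10⁻¹¹ m = 15.1 pm.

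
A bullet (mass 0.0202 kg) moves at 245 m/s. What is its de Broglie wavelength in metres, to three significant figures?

p = mv = 0.0202 × 245 = 4.949 kg·m/s.
λ = h/p = 6.626 × 10⁻³⁴ / 4.949 = 1.34 × 10⁻³⁴ m.

λ = 1.34 × 10⁻³⁴ m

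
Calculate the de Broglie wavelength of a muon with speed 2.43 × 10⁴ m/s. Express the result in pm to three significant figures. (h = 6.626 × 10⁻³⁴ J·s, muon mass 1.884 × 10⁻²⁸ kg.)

p = mv = 1.884 × 10⁻²⁸ × 2.43 × 10⁴ = 4.578 × 10⁻²⁴ kg·m/s.
λ = h/p = 6.626 × 10⁻³⁴ / 4.578 × 10⁻²⁴ = 1.45 × 10⁻¹⁰ m = 145 pm.

λ = 145 pm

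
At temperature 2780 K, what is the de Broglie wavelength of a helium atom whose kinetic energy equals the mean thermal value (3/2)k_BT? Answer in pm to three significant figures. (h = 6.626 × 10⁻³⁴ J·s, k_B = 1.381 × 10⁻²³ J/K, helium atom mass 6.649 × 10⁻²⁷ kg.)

λ = 23.9 pm

KE = (3/2)k_BT = 1.5 × 1.381 × 10⁻²³ × 2780 = 5.759 × 10⁻²⁰ J.
p = √(2mKE) = √(2 × 6.649 × 10⁻²⁷ × 5.759 × 10⁻²⁰) = 2.767 × 10⁻²³ kg·m/s.
λ = h/p = 2.39 × 10⁻¹¹ m = 23.9 pm.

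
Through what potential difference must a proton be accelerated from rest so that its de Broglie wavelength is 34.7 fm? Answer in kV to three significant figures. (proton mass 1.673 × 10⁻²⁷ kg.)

V = 680 kV

p = h/λ = 6.626 × 10⁻³⁴ / 3.470 × 10⁻¹⁴ = 1.910 × 10⁻²⁰ kg·m/s.
KE = p²/(2m) = 1.090 × 10⁻¹³ J.
V = KE/e = 1.090 × 10⁻¹³ / (1.602 × 10⁻¹⁹) = 680 kV.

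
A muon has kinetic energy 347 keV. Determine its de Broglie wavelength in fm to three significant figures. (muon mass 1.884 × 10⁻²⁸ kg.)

λ = 145 fm

KE = 347 keV = 5.559 × 10⁻¹⁴ J.
p = √(2mKE) = √(2 × 1.884 × 10⁻²⁸ × 5.559 × 10⁻¹⁴) = 4.577 × 10⁻²¹ kg·m/s.
λ = h/p = 6.626 × 10⁻³⁴ / 4.577 × 10⁻²¹ = 1.45 × 10⁻¹³ m = 145 fm.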